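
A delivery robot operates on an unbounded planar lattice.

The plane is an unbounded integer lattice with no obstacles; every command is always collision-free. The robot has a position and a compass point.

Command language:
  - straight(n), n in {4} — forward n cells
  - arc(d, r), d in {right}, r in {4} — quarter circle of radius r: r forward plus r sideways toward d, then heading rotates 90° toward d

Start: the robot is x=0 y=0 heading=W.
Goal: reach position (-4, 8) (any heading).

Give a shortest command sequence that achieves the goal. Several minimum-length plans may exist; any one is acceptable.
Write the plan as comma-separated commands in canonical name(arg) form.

arc(right, 4), straight(4)

begin: x=0 y=0 heading=W
1. arc(right, 4) → x=-4 y=4 heading=N
2. straight(4) → x=-4 y=8 heading=N
shorter routes all fall short; 2 is best.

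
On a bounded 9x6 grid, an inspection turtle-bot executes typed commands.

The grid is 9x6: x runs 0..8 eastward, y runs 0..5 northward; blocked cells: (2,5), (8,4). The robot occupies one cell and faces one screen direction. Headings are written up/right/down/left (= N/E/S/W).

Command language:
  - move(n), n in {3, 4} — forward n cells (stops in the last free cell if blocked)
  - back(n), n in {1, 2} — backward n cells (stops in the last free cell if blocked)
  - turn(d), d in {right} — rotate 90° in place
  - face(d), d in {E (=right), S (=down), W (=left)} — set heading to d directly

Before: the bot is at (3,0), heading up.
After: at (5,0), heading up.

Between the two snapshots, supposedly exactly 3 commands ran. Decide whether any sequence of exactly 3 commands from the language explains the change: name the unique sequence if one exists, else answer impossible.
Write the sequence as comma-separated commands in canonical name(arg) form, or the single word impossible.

face(W), back(2), turn(right)

key: order matters: swapping face(W) and turn(right) lands elsewhere
t0: at (3,0), heading up
[1] after face(W): at (3,0), heading left
[2] after back(2): at (5,0), heading left
[3] after turn(right): at (5,0), heading up
no rival 3-sequence matches.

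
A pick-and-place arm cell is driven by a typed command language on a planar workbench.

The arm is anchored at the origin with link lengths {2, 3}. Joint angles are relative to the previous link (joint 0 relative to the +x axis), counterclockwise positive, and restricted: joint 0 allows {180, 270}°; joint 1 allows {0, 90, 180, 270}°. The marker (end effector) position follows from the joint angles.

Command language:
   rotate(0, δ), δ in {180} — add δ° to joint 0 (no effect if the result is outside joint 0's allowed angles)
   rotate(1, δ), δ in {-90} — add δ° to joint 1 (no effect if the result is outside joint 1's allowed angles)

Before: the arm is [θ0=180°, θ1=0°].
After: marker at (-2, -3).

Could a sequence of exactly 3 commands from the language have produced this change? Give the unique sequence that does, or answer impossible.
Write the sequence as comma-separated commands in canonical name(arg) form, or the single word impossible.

t0: [θ0=180°, θ1=0°]
t=1 rotate(1, -90) ⇒ [θ0=180°, θ1=270°]
t=2 rotate(1, -90) ⇒ [θ0=180°, θ1=180°]
t=3 rotate(1, -90) ⇒ [θ0=180°, θ1=90°]
no rival 3-sequence matches.

rotate(1, -90), rotate(1, -90), rotate(1, -90)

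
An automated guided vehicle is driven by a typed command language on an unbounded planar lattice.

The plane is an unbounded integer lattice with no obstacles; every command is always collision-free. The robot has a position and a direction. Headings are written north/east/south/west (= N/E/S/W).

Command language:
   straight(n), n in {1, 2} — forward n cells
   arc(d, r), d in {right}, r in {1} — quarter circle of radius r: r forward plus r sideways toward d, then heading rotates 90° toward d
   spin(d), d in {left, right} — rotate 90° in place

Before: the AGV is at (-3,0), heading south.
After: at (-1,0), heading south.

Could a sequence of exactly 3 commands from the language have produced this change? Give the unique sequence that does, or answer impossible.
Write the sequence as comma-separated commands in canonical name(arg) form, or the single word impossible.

spin(left), straight(2), spin(right)

key: running spin(right) before spin(left) would end elsewhere — order is forced
t0: at (-3,0), heading south
[1] after spin(left): at (-3,0), heading east
[2] after straight(2): at (-1,0), heading east
[3] after spin(right): at (-1,0), heading south
uniquely the one of 125 3-step routes that fits.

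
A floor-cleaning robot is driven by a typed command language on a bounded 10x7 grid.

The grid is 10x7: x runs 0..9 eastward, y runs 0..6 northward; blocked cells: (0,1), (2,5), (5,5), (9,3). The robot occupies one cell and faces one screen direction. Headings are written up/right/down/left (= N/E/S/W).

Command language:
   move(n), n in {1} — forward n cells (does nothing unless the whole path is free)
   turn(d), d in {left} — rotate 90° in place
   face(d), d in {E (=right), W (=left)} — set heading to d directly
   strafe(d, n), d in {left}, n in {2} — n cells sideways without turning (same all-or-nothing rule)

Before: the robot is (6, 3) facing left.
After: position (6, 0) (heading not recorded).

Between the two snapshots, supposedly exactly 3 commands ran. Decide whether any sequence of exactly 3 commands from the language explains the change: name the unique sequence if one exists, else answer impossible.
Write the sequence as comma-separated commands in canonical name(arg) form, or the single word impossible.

key: running move(1) before strafe(left, 2) would end elsewhere — order is forced
initial: (6, 3) facing left
t=1 strafe(left, 2) ⇒ (6, 1) facing left
t=2 turn(left) ⇒ (6, 1) facing down
t=3 move(1) ⇒ (6, 0) facing down
all 125 alternatives checked — unique.

strafe(left, 2), turn(left), move(1)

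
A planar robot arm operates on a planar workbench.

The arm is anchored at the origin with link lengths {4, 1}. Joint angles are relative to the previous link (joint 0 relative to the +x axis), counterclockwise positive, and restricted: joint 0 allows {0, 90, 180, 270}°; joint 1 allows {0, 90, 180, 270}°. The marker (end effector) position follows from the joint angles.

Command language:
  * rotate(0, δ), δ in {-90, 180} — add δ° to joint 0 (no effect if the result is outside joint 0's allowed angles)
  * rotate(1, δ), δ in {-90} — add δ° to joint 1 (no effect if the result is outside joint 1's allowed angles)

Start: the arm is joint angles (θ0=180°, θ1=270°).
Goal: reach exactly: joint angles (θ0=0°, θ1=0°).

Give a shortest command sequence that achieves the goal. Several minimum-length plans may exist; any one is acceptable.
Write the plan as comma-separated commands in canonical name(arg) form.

rotate(0, 180), rotate(1, -90), rotate(1, -90), rotate(1, -90)

start: joint angles (θ0=180°, θ1=270°)
[1] after rotate(0, 180): joint angles (θ0=0°, θ1=270°)
[2] after rotate(1, -90): joint angles (θ0=0°, θ1=180°)
[3] after rotate(1, -90): joint angles (θ0=0°, θ1=90°)
[4] after rotate(1, -90): joint angles (θ0=0°, θ1=0°)
shorter routes all fall short; 4 is best.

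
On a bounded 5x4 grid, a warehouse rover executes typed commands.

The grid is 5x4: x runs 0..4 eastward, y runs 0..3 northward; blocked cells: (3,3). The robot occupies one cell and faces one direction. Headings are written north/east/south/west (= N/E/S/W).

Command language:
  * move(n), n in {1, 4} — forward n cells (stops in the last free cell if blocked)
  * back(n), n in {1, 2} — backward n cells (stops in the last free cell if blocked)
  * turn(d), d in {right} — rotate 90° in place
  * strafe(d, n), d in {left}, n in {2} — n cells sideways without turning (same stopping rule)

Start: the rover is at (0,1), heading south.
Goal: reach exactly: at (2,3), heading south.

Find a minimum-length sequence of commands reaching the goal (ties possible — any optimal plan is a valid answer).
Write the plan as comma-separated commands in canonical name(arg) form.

strafe(left, 2), back(2)

from: at (0,1), heading south
1. strafe(left, 2) → at (2,1), heading south
2. back(2) → at (2,3), heading south
shorter routes all fall short; 2 is best.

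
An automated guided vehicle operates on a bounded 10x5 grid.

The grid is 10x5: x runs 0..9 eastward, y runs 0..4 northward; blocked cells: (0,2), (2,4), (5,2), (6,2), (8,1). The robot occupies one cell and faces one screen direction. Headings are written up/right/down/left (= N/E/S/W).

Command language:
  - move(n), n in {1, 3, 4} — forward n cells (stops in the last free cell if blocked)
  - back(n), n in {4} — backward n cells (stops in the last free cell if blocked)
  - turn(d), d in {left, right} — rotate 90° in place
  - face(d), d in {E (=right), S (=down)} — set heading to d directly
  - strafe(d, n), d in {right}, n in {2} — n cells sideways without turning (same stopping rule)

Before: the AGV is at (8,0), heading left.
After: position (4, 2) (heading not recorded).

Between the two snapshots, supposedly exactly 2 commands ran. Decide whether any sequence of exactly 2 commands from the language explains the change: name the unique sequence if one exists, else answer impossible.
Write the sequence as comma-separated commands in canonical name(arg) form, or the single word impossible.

move(4), strafe(right, 2)

key: order matters: swapping move(4) and strafe(right, 2) lands elsewhere
from: at (8,0), heading left
[1] after move(4): at (4,0), heading left
[2] after strafe(right, 2): at (4,2), heading left
all 81 alternatives checked — unique.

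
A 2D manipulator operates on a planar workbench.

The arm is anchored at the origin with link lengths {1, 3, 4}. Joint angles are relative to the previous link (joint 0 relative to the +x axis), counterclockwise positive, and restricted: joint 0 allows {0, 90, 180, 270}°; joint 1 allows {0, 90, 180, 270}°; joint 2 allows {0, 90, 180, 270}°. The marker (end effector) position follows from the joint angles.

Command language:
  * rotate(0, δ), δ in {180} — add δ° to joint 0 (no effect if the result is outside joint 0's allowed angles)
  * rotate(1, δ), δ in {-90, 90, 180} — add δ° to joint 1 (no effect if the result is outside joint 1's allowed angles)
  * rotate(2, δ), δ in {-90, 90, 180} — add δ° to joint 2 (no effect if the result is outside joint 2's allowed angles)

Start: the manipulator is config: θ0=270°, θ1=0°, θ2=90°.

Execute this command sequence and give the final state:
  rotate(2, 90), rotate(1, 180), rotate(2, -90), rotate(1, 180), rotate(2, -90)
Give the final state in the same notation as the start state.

config: θ0=270°, θ1=0°, θ2=0°

begin: config: θ0=270°, θ1=0°, θ2=90°
t=1 rotate(2, 90) ⇒ config: θ0=270°, θ1=0°, θ2=180°
t=2 rotate(1, 180) ⇒ config: θ0=270°, θ1=180°, θ2=180°
t=3 rotate(2, -90) ⇒ config: θ0=270°, θ1=180°, θ2=90°
t=4 rotate(1, 180) ⇒ config: θ0=270°, θ1=0°, θ2=90°
t=5 rotate(2, -90) ⇒ config: θ0=270°, θ1=0°, θ2=0°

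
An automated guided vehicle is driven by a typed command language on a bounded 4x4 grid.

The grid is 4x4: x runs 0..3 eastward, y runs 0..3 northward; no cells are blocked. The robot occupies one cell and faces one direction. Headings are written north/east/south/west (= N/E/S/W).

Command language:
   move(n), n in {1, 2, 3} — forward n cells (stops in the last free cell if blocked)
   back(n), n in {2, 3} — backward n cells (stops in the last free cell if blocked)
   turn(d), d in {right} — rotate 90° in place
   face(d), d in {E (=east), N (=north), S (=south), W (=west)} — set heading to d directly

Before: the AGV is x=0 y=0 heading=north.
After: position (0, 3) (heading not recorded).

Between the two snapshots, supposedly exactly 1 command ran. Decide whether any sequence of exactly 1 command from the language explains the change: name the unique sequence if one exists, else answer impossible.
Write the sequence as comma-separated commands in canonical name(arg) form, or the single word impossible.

move(3)

start: x=0 y=0 heading=north
[1] after move(3): x=0 y=3 heading=north
no rival 1-sequence matches.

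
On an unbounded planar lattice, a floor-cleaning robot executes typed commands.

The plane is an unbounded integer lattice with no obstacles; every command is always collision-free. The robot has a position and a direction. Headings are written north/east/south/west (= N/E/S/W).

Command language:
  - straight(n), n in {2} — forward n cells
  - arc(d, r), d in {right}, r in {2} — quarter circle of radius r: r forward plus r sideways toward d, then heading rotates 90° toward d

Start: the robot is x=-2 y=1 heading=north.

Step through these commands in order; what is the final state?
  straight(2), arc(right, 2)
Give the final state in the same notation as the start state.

initial: x=-2 y=1 heading=north
1. straight(2) → x=-2 y=3 heading=north
2. arc(right, 2) → x=0 y=5 heading=east

x=0 y=5 heading=east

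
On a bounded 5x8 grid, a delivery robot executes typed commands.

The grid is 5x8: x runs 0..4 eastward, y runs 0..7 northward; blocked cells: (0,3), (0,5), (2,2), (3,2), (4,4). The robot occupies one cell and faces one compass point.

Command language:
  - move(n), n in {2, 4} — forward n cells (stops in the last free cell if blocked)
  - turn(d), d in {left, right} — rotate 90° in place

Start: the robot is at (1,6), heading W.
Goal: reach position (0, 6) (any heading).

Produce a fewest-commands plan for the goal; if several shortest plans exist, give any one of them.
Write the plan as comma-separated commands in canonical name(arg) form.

from: at (1,6), heading W
1. move(2) → at (0,6), heading W
no 0-step plan works, so 1 is optimal.

move(2)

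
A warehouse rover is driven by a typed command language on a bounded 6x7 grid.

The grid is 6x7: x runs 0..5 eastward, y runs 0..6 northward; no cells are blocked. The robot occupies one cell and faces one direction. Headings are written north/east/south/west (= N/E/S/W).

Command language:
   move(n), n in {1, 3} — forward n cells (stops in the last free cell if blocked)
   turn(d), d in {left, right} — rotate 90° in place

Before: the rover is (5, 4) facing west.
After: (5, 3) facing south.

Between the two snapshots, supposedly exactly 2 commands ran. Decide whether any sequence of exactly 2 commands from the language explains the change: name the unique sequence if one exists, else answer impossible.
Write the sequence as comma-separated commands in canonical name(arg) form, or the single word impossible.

turn(left), move(1)

key: order matters: swapping turn(left) and move(1) lands elsewhere
begin: (5, 4) facing west
[1] after turn(left): (5, 4) facing south
[2] after move(1): (5, 3) facing south
all 16 alternatives checked — unique.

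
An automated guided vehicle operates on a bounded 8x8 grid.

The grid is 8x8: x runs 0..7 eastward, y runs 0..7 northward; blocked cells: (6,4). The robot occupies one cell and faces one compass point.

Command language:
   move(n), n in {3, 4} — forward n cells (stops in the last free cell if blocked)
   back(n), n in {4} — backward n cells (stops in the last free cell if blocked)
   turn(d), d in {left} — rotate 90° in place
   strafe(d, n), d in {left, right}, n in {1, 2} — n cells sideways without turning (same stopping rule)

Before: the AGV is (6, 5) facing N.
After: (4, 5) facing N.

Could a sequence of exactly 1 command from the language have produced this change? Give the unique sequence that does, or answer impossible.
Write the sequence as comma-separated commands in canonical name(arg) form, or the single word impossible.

strafe(left, 2)

key: heading stays N — the single command does not turn
begin: (6, 5) facing N
t=1 strafe(left, 2) ⇒ (4, 5) facing N
uniquely the one of 8 1-step routes that fits.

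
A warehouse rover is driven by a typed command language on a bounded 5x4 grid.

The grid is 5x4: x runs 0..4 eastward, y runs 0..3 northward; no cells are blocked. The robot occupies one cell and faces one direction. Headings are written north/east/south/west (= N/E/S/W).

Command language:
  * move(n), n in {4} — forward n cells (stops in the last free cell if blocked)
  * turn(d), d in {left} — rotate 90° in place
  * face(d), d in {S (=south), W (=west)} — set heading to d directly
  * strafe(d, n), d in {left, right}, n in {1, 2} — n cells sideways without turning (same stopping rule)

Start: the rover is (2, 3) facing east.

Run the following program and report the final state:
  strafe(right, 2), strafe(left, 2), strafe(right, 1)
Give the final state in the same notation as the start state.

(2, 2) facing east

start: (2, 3) facing east
1. strafe(right, 2) → (2, 1) facing east
2. strafe(left, 2) → (2, 3) facing east
3. strafe(right, 1) → (2, 2) facing east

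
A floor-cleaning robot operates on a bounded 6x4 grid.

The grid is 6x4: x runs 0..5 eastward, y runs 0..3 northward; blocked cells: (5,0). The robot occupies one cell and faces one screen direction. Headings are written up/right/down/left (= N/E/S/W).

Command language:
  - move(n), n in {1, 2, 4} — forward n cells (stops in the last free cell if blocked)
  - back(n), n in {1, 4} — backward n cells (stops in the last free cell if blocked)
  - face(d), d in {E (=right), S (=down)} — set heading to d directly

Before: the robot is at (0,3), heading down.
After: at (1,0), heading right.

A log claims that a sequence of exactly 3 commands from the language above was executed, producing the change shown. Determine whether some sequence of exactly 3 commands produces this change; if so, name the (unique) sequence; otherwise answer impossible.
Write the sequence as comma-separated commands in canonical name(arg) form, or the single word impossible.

key: move(4) runs into the grid edge before its full distance
from: at (0,3), heading down
step 1 (move(4)): at (0,0), heading down
step 2 (face(E)): at (0,0), heading right
step 3 (move(1)): at (1,0), heading right
no rival 3-sequence matches.

move(4), face(E), move(1)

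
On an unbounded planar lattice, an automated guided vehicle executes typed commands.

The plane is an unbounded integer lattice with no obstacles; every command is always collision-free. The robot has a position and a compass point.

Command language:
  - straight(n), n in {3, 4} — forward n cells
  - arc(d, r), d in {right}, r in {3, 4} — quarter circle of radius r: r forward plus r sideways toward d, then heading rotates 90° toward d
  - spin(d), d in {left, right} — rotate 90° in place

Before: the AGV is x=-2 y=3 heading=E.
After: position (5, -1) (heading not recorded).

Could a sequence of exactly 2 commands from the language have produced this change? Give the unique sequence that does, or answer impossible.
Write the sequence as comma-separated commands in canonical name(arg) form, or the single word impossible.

key: order matters: swapping straight(3) and arc(right, 4) lands elsewhere
initial: x=-2 y=3 heading=E
t=1 straight(3) ⇒ x=1 y=3 heading=E
t=2 arc(right, 4) ⇒ x=5 y=-1 heading=S
no rival 2-sequence matches.

straight(3), arc(right, 4)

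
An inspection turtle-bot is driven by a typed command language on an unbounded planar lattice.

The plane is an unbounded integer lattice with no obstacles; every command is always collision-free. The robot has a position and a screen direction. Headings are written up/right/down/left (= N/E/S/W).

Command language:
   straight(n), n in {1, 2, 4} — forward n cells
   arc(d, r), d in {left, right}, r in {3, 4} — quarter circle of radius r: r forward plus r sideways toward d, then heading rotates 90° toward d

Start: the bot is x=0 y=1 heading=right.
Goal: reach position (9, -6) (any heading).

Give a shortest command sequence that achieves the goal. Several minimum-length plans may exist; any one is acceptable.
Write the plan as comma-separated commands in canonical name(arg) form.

straight(2), arc(right, 3), arc(left, 4)

begin: x=0 y=1 heading=right
1. straight(2) → x=2 y=1 heading=right
2. arc(right, 3) → x=5 y=-2 heading=down
3. arc(left, 4) → x=9 y=-6 heading=right
minimal: 3 command(s), checked below 3.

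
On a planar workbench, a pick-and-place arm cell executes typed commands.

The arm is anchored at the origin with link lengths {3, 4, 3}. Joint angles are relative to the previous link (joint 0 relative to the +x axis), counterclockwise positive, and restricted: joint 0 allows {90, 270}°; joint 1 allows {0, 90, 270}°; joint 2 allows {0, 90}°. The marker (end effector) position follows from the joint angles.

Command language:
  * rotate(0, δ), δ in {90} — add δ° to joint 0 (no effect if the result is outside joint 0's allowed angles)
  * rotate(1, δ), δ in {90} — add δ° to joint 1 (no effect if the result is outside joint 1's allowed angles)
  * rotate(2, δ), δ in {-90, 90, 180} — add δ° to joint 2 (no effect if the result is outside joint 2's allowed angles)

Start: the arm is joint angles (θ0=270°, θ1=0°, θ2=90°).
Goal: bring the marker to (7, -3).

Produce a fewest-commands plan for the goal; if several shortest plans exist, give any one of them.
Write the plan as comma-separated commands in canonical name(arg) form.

t0: joint angles (θ0=270°, θ1=0°, θ2=90°)
[1] after rotate(1, 90): joint angles (θ0=270°, θ1=90°, θ2=90°)
[2] after rotate(2, -90): joint angles (θ0=270°, θ1=90°, θ2=0°)
minimal: 2 command(s), checked below 2.

rotate(1, 90), rotate(2, -90)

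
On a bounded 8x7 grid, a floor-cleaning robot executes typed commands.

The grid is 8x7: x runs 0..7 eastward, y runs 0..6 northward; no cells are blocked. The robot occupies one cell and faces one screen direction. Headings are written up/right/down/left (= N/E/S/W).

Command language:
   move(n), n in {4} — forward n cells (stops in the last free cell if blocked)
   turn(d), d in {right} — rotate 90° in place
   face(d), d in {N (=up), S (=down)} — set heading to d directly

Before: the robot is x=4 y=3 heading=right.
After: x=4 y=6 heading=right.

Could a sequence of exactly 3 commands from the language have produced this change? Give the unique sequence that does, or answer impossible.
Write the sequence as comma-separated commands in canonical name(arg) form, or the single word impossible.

key: still facing E at the end — net rotation zero over 3 steps
begin: x=4 y=3 heading=right
[1] after face(N): x=4 y=3 heading=up
[2] after move(4): x=4 y=6 heading=up
[3] after turn(right): x=4 y=6 heading=right
no other 3-command option fits: unique.

face(N), move(4), turn(right)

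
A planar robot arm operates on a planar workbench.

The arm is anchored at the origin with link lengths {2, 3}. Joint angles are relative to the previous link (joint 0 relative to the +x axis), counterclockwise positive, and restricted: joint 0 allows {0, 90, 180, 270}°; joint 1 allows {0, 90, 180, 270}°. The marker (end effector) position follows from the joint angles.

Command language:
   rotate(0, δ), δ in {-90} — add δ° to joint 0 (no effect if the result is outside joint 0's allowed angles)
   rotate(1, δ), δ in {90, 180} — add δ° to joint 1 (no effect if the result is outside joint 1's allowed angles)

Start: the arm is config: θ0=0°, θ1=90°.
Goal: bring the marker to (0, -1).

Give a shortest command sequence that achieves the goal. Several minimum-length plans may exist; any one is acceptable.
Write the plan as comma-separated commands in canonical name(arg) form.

from: config: θ0=0°, θ1=90°
t=1 rotate(0, -90) ⇒ config: θ0=270°, θ1=90°
t=2 rotate(0, -90) ⇒ config: θ0=180°, θ1=90°
t=3 rotate(0, -90) ⇒ config: θ0=90°, θ1=90°
t=4 rotate(1, 90) ⇒ config: θ0=90°, θ1=180°
minimal: 4 command(s), checked below 4.

rotate(0, -90), rotate(0, -90), rotate(0, -90), rotate(1, 90)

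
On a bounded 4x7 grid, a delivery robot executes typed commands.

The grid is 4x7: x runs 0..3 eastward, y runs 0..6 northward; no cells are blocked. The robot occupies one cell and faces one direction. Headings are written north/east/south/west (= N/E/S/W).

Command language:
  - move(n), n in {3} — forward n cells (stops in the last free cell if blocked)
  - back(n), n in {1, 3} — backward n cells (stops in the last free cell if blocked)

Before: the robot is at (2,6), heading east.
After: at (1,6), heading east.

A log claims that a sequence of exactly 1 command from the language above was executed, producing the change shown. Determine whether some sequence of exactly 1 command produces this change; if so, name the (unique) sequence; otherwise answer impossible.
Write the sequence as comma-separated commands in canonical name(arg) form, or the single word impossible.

back(1)

key: heading stays E — the single command does not turn
begin: at (2,6), heading east
step 1 (back(1)): at (1,6), heading east
uniquely the one of 3 1-step routes that fits.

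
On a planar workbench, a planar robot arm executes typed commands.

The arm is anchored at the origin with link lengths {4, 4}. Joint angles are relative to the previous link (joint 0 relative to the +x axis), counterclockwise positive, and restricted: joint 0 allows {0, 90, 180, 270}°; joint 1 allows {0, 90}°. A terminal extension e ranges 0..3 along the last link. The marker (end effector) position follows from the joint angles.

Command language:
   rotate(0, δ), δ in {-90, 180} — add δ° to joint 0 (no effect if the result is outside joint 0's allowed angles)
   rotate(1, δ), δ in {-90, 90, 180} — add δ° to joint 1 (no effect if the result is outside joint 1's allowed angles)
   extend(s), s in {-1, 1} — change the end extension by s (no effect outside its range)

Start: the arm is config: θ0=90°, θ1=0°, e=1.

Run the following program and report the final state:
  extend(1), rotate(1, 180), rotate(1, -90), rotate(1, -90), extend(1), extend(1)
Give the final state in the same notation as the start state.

config: θ0=90°, θ1=0°, e=3

from: config: θ0=90°, θ1=0°, e=1
[1] after extend(1): config: θ0=90°, θ1=0°, e=2
[2] after rotate(1, 180): config: θ0=90°, θ1=0°, e=2
[3] after rotate(1, -90): config: θ0=90°, θ1=0°, e=2
[4] after rotate(1, -90): config: θ0=90°, θ1=0°, e=2
[5] after extend(1): config: θ0=90°, θ1=0°, e=3
[6] after extend(1): config: θ0=90°, θ1=0°, e=3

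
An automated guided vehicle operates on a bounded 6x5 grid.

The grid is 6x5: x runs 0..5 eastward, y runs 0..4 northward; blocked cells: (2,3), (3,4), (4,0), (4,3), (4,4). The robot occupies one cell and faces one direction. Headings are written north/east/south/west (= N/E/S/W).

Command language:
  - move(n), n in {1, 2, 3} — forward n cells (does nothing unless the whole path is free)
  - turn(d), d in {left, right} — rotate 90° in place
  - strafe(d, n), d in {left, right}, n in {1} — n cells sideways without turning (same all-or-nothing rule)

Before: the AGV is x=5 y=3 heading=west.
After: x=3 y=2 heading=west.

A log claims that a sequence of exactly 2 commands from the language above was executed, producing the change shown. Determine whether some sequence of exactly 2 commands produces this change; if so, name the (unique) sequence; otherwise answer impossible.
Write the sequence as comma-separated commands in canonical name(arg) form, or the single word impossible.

strafe(left, 1), move(2)

key: order matters: swapping strafe(left, 1) and move(2) lands elsewhere
initial: x=5 y=3 heading=west
t=1 strafe(left, 1) ⇒ x=5 y=2 heading=west
t=2 move(2) ⇒ x=3 y=2 heading=west
no rival 2-sequence matches.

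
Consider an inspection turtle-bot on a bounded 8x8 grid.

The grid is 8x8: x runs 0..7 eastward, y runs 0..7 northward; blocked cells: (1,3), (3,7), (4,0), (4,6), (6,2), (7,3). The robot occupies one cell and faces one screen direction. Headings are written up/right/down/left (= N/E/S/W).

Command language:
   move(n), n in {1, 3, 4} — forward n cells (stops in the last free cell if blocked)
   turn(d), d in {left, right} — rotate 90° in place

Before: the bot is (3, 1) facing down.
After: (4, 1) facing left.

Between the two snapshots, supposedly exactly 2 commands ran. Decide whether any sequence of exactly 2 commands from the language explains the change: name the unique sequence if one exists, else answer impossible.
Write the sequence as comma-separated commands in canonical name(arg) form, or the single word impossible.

all 25 sequences checked — none match.

impossible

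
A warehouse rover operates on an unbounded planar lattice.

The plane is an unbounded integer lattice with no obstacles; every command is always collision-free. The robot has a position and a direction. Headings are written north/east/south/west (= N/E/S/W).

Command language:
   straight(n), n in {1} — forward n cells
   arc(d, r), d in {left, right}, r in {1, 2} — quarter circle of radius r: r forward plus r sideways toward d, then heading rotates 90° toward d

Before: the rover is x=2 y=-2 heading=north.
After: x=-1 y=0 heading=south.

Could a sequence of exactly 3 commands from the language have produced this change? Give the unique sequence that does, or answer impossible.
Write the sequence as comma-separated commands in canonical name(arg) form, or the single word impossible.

straight(1), arc(left, 2), arc(left, 1)

key: position moved to (-1,0) AND the heading swung to S — translation plus rotation needed
begin: x=2 y=-2 heading=north
1. straight(1) → x=2 y=-1 heading=north
2. arc(left, 2) → x=0 y=1 heading=west
3. arc(left, 1) → x=-1 y=0 heading=south
no rival 3-sequence matches.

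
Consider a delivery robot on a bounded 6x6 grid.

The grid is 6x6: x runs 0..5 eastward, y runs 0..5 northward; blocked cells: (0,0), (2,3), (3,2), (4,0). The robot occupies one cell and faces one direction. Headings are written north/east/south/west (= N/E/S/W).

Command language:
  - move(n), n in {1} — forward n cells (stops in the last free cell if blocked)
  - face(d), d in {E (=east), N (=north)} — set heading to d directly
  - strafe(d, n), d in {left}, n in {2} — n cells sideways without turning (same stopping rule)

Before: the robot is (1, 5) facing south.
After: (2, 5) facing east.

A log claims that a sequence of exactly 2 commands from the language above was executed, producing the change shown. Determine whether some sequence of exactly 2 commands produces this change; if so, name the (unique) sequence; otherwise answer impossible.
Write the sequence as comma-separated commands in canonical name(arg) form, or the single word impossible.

face(E), move(1)

key: position moved to (2,5) AND the heading swung to E — translation plus rotation needed
from: (1, 5) facing south
t=1 face(E) ⇒ (1, 5) facing east
t=2 move(1) ⇒ (2, 5) facing east
no rival 2-sequence matches.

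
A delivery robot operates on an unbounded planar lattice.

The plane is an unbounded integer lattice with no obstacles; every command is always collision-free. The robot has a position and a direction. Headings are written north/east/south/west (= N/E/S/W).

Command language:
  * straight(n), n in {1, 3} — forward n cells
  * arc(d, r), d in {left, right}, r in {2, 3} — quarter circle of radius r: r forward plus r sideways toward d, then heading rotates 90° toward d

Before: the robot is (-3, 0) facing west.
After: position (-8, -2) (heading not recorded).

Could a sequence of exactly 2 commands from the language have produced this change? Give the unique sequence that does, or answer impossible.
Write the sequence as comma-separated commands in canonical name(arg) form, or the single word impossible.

straight(3), arc(left, 2)

key: running arc(left, 2) before straight(3) would end elsewhere — order is forced
begin: (-3, 0) facing west
t=1 straight(3) ⇒ (-6, 0) facing west
t=2 arc(left, 2) ⇒ (-8, -2) facing south
all 36 alternatives checked — unique.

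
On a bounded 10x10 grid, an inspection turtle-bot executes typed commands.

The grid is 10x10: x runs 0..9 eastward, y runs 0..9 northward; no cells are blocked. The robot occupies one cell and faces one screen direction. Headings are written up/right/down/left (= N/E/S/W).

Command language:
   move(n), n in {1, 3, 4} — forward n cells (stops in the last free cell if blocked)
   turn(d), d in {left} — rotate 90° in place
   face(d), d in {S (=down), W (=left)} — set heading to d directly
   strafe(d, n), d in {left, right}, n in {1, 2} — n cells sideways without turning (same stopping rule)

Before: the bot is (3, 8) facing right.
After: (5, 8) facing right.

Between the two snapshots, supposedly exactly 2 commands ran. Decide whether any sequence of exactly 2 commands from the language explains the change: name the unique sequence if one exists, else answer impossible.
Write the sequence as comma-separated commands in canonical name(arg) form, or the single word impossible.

key: heading stays E — no command in the sequence turns
t0: (3, 8) facing right
[1] after move(1): (4, 8) facing right
[2] after move(1): (5, 8) facing right
all 100 alternatives checked — unique.

move(1), move(1)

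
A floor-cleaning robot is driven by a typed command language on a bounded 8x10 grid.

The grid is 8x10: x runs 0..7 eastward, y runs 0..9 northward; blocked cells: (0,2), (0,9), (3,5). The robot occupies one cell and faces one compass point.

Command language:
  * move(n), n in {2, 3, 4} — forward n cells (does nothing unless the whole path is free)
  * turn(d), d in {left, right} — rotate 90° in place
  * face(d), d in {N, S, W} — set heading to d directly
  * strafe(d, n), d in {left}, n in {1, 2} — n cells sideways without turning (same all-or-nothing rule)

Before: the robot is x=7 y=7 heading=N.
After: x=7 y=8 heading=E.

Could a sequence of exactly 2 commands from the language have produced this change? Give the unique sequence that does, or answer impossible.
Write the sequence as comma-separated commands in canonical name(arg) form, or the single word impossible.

turn(right), strafe(left, 1)

key: cell and facing (now E) both changed — the 2 commands mix motion and turning
t0: x=7 y=7 heading=N
step 1 (turn(right)): x=7 y=7 heading=E
step 2 (strafe(left, 1)): x=7 y=8 heading=E
no rival 2-sequence matches.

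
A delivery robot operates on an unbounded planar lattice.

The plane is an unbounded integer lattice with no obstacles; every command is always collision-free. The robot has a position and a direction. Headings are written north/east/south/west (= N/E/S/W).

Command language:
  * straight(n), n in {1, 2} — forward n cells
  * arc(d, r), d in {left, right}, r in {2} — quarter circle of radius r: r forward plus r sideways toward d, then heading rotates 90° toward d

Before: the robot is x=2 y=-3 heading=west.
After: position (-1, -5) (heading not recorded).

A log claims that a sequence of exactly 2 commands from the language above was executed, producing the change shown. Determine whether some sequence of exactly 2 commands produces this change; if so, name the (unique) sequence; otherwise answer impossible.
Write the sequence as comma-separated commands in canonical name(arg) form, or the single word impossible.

key: order matters: swapping straight(1) and arc(left, 2) lands elsewhere
begin: x=2 y=-3 heading=west
1. straight(1) → x=1 y=-3 heading=west
2. arc(left, 2) → x=-1 y=-5 heading=south
all 16 alternatives checked — unique.

straight(1), arc(left, 2)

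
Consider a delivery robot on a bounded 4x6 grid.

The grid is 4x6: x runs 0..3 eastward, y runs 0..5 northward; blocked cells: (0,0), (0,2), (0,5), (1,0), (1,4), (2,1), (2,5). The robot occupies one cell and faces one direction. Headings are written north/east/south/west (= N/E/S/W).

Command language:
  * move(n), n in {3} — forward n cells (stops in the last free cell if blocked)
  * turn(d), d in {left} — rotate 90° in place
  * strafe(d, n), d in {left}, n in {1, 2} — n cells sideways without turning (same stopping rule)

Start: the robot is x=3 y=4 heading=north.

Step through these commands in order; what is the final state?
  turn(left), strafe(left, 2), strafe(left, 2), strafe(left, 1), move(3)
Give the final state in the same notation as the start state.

x=2 y=0 heading=west

initial: x=3 y=4 heading=north
[1] after turn(left): x=3 y=4 heading=west
[2] after strafe(left, 2): x=3 y=2 heading=west
[3] after strafe(left, 2): x=3 y=0 heading=west
[4] after strafe(left, 1): x=3 y=0 heading=west
[5] after move(3): x=2 y=0 heading=west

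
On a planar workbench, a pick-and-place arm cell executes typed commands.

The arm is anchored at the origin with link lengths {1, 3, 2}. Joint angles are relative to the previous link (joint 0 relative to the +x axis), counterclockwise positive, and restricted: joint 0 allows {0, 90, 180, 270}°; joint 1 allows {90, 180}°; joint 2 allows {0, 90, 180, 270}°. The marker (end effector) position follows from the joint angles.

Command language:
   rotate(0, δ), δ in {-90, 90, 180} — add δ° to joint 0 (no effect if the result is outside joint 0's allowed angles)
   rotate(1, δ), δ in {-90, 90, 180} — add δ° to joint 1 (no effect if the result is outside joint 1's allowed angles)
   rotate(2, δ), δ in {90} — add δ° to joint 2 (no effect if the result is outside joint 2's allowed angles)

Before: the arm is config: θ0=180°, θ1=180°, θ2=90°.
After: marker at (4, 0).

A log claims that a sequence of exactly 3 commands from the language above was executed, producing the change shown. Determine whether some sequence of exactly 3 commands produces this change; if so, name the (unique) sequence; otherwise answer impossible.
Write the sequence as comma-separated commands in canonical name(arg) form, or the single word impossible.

rotate(2, 90), rotate(2, 90), rotate(2, 90)

initial: config: θ0=180°, θ1=180°, θ2=90°
t=1 rotate(2, 90) ⇒ config: θ0=180°, θ1=180°, θ2=180°
t=2 rotate(2, 90) ⇒ config: θ0=180°, θ1=180°, θ2=270°
t=3 rotate(2, 90) ⇒ config: θ0=180°, θ1=180°, θ2=0°
no other 3-command option fits: unique.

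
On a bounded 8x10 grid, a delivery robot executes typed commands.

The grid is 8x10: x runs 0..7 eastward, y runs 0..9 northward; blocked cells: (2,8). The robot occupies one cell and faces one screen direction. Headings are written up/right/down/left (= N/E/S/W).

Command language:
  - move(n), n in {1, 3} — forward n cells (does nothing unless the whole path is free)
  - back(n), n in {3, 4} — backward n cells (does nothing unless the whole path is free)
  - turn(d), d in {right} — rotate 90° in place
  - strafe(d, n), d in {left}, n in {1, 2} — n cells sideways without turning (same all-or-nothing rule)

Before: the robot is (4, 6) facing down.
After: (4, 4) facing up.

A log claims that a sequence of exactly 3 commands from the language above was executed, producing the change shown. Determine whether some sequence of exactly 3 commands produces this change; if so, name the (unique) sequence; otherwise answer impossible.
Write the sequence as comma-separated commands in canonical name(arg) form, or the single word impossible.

turn(right), strafe(left, 2), turn(right)

key: position moved to (4,4) AND the heading swung to N — translation plus rotation needed
begin: (4, 6) facing down
1. turn(right) → (4, 6) facing left
2. strafe(left, 2) → (4, 4) facing left
3. turn(right) → (4, 4) facing up
no rival 3-sequence matches.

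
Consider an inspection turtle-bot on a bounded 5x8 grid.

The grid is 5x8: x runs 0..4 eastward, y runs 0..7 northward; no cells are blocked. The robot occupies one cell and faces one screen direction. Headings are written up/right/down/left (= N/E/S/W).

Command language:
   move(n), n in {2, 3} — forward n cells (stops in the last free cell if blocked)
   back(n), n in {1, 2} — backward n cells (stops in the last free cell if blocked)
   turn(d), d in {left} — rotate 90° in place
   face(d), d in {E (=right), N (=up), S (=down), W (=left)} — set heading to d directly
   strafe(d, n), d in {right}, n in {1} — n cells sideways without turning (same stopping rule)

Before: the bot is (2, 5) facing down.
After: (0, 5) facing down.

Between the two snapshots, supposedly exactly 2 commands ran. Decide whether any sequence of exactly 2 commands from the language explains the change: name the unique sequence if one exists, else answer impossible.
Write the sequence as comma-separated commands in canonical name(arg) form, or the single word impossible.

key: still facing S at the end — nothing in the sequence rotates
t0: (2, 5) facing down
t=1 strafe(right, 1) ⇒ (1, 5) facing down
t=2 strafe(right, 1) ⇒ (0, 5) facing down
no other 2-command option fits: unique.

strafe(right, 1), strafe(right, 1)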